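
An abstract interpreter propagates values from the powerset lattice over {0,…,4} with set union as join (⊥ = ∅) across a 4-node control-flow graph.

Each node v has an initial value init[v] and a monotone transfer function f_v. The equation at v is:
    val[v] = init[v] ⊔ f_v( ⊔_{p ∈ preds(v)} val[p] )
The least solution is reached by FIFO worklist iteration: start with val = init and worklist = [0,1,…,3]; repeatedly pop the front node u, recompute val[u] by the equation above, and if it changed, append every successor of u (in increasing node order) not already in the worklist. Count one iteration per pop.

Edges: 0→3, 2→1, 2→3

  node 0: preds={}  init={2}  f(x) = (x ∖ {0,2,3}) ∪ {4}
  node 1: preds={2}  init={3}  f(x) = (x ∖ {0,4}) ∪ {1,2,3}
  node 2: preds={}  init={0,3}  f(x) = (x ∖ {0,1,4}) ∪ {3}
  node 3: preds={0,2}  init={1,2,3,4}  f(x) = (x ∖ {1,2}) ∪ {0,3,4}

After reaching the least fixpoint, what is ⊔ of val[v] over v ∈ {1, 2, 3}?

Worklist (4 pops):
  #1 pop 0: in={} → {2,4} (was {2}); enqueue []
  #2 pop 1: in={0,3} → {1,2,3} (was {3}); enqueue []
  #3 pop 2: in={} → {0,3} (no change)
  #4 pop 3: in={0,2,3,4} → {0,1,2,3,4} (was {1,2,3,4}); enqueue []

Fixpoint:
  val[0] = {2,4}
  val[1] = {1,2,3}
  val[2] = {0,3}
  val[3] = {0,1,2,3,4}

{0,1,2,3,4}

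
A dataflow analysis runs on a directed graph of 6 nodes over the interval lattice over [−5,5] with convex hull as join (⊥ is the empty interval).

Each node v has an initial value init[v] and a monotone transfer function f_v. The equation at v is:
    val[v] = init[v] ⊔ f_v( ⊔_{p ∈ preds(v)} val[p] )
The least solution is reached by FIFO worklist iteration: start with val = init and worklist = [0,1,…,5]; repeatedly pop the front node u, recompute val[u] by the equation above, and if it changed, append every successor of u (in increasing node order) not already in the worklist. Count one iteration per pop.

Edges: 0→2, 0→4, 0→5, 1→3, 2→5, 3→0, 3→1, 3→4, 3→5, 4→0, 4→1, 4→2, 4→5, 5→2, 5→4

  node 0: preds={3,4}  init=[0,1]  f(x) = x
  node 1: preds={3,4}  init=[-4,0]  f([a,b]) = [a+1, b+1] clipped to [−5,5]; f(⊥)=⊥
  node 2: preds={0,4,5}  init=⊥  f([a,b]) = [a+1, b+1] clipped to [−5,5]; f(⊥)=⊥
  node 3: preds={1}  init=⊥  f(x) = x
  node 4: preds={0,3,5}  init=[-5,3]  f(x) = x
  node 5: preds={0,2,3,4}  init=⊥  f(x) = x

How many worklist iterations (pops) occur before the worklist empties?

Iteration log — 19 steps:
  step 1. node 0  ⊔preds=[-5,3]  new=[-5,3]  old=[0,1]  +wl: 
  step 2. node 1  ⊔preds=[-5,3]  new=[-4,4]  old=[-4,0]  +wl: 
  step 3. node 2  ⊔preds=[-5,3]  new=[-4,4]  old=⊥  +wl: 
  step 4. node 3  ⊔preds=[-4,4]  new=[-4,4]  old=⊥  +wl: 0,1
  step 5. node 4  ⊔preds=[-5,4]  new=[-5,4]  old=[-5,3]  +wl: 2
  step 6. node 5  ⊔preds=[-5,4]  new=[-5,4]  old=⊥  +wl: 4
  step 7. node 0  ⊔preds=[-5,4]  new=[-5,4]  old=[-5,3]  +wl: 5
  step 8. node 1  ⊔preds=[-5,4]  new=[-4,5]  old=[-4,4]  +wl: 3
  step 9. node 2  ⊔preds=[-5,4]  new=[-4,5]  old=[-4,4]  +wl: 
  step 10. node 4  ⊔preds=[-5,4]  new=[-5,4]  stable
  step 11. node 5  ⊔preds=[-5,5]  new=[-5,5]  old=[-5,4]  +wl: 2,4
  step 12. node 3  ⊔preds=[-4,5]  new=[-4,5]  old=[-4,4]  +wl: 0,1,5
  step 13. node 2  ⊔preds=[-5,5]  new=[-4,5]  stable
  step 14. node 4  ⊔preds=[-5,5]  new=[-5,5]  old=[-5,4]  +wl: 2
  step 15. node 0  ⊔preds=[-5,5]  new=[-5,5]  old=[-5,4]  +wl: 4
  step 16. node 1  ⊔preds=[-5,5]  new=[-4,5]  stable
  step 17. node 5  ⊔preds=[-5,5]  new=[-5,5]  stable
  step 18. node 2  ⊔preds=[-5,5]  new=[-4,5]  stable
  step 19. node 4  ⊔preds=[-5,5]  new=[-5,5]  stable

Least fixpoint reached:
  node 0: [-5,5]
  node 1: [-4,5]
  node 2: [-4,5]
  node 3: [-4,5]
  node 4: [-5,5]
  node 5: [-5,5]

19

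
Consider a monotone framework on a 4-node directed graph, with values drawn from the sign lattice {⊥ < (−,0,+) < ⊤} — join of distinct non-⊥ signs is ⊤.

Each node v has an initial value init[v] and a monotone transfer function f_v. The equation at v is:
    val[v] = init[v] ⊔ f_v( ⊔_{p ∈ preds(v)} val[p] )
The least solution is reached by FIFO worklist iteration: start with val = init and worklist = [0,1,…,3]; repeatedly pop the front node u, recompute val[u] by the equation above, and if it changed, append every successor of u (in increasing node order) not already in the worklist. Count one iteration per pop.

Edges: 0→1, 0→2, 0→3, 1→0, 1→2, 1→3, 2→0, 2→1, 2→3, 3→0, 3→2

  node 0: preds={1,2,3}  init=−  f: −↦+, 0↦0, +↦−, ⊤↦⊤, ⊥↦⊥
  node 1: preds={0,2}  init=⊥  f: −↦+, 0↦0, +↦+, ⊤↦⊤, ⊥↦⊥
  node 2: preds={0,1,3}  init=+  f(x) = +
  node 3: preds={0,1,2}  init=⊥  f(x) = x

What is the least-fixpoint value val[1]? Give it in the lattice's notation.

Worklist (8 pops):
  #1 pop 0: in=+ → − (no change)
  #2 pop 1: in=⊤ → ⊤ (was ⊥); enqueue [0]
  #3 pop 2: in=⊤ → + (no change)
  #4 pop 3: in=⊤ → ⊤ (was ⊥); enqueue [2]
  #5 pop 0: in=⊤ → ⊤ (was −); enqueue [1,3]
  #6 pop 2: in=⊤ → + (no change)
  #7 pop 1: in=⊤ → ⊤ (no change)
  #8 pop 3: in=⊤ → ⊤ (no change)

Fixpoint:
  val[0] = ⊤
  val[1] = ⊤
  val[2] = +
  val[3] = ⊤

⊤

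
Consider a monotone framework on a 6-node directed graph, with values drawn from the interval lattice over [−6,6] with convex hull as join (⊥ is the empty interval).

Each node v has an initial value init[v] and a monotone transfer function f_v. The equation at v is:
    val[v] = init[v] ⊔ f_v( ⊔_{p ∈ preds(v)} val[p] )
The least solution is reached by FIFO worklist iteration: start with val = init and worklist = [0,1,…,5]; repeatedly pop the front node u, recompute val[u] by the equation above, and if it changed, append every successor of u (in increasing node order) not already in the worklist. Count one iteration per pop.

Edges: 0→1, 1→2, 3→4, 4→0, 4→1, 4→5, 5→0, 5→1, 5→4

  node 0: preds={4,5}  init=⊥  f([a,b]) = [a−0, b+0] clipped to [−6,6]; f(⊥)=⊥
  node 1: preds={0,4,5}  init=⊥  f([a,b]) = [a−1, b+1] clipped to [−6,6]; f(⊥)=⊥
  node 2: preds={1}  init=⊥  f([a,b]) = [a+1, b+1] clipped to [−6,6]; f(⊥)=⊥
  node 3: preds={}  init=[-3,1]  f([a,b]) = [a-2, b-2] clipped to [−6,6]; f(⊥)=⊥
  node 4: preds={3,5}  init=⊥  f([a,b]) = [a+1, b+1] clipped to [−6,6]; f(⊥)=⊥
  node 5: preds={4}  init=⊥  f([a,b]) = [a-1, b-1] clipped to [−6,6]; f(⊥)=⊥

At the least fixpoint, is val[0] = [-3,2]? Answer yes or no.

yes

Worklist (10 pops):
  #1 pop 0: in=⊥ → ⊥ (no change)
  #2 pop 1: in=⊥ → ⊥ (no change)
  #3 pop 2: in=⊥ → ⊥ (no change)
  #4 pop 3: in=⊥ → [-3,1] (no change)
  #5 pop 4: in=[-3,1] → [-2,2] (was ⊥); enqueue [0,1]
  #6 pop 5: in=[-2,2] → [-3,1] (was ⊥); enqueue [4]
  #7 pop 0: in=[-3,2] → [-3,2] (was ⊥); enqueue []
  #8 pop 1: in=[-3,2] → [-4,3] (was ⊥); enqueue [2]
  #9 pop 4: in=[-3,1] → [-2,2] (no change)
  #10 pop 2: in=[-4,3] → [-3,4] (was ⊥); enqueue []

Fixpoint:
  val[0] = [-3,2]
  val[1] = [-4,3]
  val[2] = [-3,4]
  val[3] = [-3,1]
  val[4] = [-2,2]
  val[5] = [-3,1]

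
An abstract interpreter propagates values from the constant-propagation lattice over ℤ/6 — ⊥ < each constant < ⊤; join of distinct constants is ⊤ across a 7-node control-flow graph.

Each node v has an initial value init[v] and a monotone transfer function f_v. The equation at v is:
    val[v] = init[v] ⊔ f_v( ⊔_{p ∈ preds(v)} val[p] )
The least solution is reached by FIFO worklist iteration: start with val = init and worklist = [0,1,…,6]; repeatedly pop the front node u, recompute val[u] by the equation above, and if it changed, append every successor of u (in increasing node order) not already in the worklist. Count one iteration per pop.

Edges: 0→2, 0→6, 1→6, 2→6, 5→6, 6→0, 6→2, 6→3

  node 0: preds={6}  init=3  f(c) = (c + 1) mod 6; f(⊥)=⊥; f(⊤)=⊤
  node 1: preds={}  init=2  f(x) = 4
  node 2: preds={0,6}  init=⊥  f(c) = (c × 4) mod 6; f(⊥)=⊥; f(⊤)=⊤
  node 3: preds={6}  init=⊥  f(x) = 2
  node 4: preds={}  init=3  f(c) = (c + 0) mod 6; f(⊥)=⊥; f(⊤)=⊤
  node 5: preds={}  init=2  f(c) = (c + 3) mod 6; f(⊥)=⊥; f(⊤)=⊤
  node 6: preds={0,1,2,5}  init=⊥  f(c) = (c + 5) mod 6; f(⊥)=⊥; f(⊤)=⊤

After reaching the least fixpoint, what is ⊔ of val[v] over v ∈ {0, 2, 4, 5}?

⊤

Iteration log — 11 steps:
  step 1. node 0  ⊔preds=⊥  new=3  stable
  step 2. node 1  ⊔preds=⊥  new=⊤  old=2  +wl: 
  step 3. node 2  ⊔preds=3  new=0  old=⊥  +wl: 
  step 4. node 3  ⊔preds=⊥  new=2  old=⊥  +wl: 
  step 5. node 4  ⊔preds=⊥  new=3  stable
  step 6. node 5  ⊔preds=⊥  new=2  stable
  step 7. node 6  ⊔preds=⊤  new=⊤  old=⊥  +wl: 0,2,3
  step 8. node 0  ⊔preds=⊤  new=⊤  old=3  +wl: 6
  step 9. node 2  ⊔preds=⊤  new=⊤  old=0  +wl: 
  step 10. node 3  ⊔preds=⊤  new=2  stable
  step 11. node 6  ⊔preds=⊤  new=⊤  stable

Least fixpoint reached:
  node 0: ⊤
  node 1: ⊤
  node 2: ⊤
  node 3: 2
  node 4: 3
  node 5: 2
  node 6: ⊤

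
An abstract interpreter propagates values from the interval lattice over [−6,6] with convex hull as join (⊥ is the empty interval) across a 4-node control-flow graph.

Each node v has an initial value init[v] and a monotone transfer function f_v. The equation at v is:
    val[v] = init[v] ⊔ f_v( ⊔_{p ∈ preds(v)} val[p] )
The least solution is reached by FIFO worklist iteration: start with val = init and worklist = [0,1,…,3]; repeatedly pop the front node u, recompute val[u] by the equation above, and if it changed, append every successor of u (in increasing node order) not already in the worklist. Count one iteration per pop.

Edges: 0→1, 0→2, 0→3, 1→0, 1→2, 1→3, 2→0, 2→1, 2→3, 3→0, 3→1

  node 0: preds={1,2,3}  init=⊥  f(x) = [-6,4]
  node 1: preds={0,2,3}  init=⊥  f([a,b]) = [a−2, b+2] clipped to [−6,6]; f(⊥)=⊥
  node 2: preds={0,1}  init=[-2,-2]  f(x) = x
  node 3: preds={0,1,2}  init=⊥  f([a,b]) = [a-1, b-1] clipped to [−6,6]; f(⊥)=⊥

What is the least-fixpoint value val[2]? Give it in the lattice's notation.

Iteration log — 6 steps:
  step 1. node 0  ⊔preds=[-2,-2]  new=[-6,4]  old=⊥  +wl: 
  step 2. node 1  ⊔preds=[-6,4]  new=[-6,6]  old=⊥  +wl: 0
  step 3. node 2  ⊔preds=[-6,6]  new=[-6,6]  old=[-2,-2]  +wl: 1
  step 4. node 3  ⊔preds=[-6,6]  new=[-6,5]  old=⊥  +wl: 
  step 5. node 0  ⊔preds=[-6,6]  new=[-6,4]  stable
  step 6. node 1  ⊔preds=[-6,6]  new=[-6,6]  stable

Least fixpoint reached:
  node 0: [-6,4]
  node 1: [-6,6]
  node 2: [-6,6]
  node 3: [-6,5]

[-6,6]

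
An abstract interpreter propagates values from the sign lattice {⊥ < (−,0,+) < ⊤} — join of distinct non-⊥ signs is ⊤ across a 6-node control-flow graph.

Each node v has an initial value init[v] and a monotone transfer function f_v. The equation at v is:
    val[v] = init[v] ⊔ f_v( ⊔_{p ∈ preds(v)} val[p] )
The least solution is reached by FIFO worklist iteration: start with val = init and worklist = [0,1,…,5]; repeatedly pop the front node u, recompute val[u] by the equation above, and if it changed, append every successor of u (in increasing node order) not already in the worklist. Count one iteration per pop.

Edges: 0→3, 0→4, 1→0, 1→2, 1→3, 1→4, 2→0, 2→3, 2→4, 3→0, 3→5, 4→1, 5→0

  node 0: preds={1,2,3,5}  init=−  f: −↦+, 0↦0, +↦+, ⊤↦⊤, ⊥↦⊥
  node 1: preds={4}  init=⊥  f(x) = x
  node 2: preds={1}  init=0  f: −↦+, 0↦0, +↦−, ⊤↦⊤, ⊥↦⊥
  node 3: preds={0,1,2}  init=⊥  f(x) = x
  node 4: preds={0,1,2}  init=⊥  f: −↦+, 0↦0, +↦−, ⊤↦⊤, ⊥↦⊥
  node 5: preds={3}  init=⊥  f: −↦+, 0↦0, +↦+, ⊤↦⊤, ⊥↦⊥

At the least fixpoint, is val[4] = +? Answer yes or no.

Trace (13 dequeues):
  [1] u=0 | in 0 | out ⊤ | prev − | push {}
  [2] u=1 | in ⊥ | out ⊥ | ==
  [3] u=2 | in ⊥ | out 0 | ==
  [4] u=3 | in ⊤ | out ⊤ | prev ⊥ | push {0}
  [5] u=4 | in ⊤ | out ⊤ | prev ⊥ | push {1}
  [6] u=5 | in ⊤ | out ⊤ | prev ⊥ | push {}
  [7] u=0 | in ⊤ | out ⊤ | ==
  [8] u=1 | in ⊤ | out ⊤ | prev ⊥ | push {0,2,3,4}
  [9] u=0 | in ⊤ | out ⊤ | ==
  [10] u=2 | in ⊤ | out ⊤ | prev 0 | push {0}
  [11] u=3 | in ⊤ | out ⊤ | ==
  [12] u=4 | in ⊤ | out ⊤ | ==
  [13] u=0 | in ⊤ | out ⊤ | ==

Converged values:
  [0] ⊤
  [1] ⊤
  [2] ⊤
  [3] ⊤
  [4] ⊤
  [5] ⊤

no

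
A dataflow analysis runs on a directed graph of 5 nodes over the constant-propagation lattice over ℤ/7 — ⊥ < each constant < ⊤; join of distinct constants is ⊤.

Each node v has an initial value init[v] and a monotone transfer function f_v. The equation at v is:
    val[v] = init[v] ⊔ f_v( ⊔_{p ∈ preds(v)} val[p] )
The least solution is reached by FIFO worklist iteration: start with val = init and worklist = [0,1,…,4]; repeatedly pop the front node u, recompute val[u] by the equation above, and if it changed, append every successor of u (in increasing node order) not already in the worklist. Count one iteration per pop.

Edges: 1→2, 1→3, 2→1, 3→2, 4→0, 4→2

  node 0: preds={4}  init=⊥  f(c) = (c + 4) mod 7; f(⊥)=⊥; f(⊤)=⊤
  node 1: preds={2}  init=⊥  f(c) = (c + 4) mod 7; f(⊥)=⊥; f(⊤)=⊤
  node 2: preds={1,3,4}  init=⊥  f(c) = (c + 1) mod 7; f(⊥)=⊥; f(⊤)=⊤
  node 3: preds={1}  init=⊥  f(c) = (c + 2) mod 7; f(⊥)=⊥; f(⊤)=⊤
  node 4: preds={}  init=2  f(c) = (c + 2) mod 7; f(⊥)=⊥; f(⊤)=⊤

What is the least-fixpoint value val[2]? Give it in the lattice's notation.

⊤

Worklist (12 pops):
  #1 pop 0: in=2 → 6 (was ⊥); enqueue []
  #2 pop 1: in=⊥ → ⊥ (no change)
  #3 pop 2: in=2 → 3 (was ⊥); enqueue [1]
  #4 pop 3: in=⊥ → ⊥ (no change)
  #5 pop 4: in=⊥ → 2 (no change)
  #6 pop 1: in=3 → 0 (was ⊥); enqueue [2,3]
  #7 pop 2: in=⊤ → ⊤ (was 3); enqueue [1]
  #8 pop 3: in=0 → 2 (was ⊥); enqueue [2]
  #9 pop 1: in=⊤ → ⊤ (was 0); enqueue [3]
  #10 pop 2: in=⊤ → ⊤ (no change)
  #11 pop 3: in=⊤ → ⊤ (was 2); enqueue [2]
  #12 pop 2: in=⊤ → ⊤ (no change)

Fixpoint:
  val[0] = 6
  val[1] = ⊤
  val[2] = ⊤
  val[3] = ⊤
  val[4] = 2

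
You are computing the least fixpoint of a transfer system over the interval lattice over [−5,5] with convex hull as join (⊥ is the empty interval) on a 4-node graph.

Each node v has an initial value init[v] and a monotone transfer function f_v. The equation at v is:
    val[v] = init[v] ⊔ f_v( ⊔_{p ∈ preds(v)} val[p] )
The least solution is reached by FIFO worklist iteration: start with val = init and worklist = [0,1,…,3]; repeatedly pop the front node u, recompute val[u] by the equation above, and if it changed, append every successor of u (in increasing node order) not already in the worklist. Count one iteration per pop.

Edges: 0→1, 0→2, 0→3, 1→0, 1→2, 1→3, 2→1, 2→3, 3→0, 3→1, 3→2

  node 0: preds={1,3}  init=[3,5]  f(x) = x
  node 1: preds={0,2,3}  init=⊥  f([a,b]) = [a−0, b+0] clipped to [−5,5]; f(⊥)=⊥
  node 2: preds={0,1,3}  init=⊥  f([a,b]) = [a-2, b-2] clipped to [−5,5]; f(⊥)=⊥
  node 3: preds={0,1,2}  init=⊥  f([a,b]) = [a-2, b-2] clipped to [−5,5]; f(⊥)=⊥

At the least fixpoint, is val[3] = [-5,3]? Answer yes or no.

yes

Worklist (14 pops):
  #1 pop 0: in=⊥ → [3,5] (no change)
  #2 pop 1: in=[3,5] → [3,5] (was ⊥); enqueue [0]
  #3 pop 2: in=[3,5] → [1,3] (was ⊥); enqueue [1]
  #4 pop 3: in=[1,5] → [-1,3] (was ⊥); enqueue [2]
  #5 pop 0: in=[-1,5] → [-1,5] (was [3,5]); enqueue [3]
  #6 pop 1: in=[-1,5] → [-1,5] (was [3,5]); enqueue [0]
  #7 pop 2: in=[-1,5] → [-3,3] (was [1,3]); enqueue [1]
  #8 pop 3: in=[-3,5] → [-5,3] (was [-1,3]); enqueue [2]
  #9 pop 0: in=[-5,5] → [-5,5] (was [-1,5]); enqueue [3]
  #10 pop 1: in=[-5,5] → [-5,5] (was [-1,5]); enqueue [0]
  #11 pop 2: in=[-5,5] → [-5,3] (was [-3,3]); enqueue [1]
  #12 pop 3: in=[-5,5] → [-5,3] (no change)
  #13 pop 0: in=[-5,5] → [-5,5] (no change)
  #14 pop 1: in=[-5,5] → [-5,5] (no change)

Fixpoint:
  val[0] = [-5,5]
  val[1] = [-5,5]
  val[2] = [-5,3]
  val[3] = [-5,3]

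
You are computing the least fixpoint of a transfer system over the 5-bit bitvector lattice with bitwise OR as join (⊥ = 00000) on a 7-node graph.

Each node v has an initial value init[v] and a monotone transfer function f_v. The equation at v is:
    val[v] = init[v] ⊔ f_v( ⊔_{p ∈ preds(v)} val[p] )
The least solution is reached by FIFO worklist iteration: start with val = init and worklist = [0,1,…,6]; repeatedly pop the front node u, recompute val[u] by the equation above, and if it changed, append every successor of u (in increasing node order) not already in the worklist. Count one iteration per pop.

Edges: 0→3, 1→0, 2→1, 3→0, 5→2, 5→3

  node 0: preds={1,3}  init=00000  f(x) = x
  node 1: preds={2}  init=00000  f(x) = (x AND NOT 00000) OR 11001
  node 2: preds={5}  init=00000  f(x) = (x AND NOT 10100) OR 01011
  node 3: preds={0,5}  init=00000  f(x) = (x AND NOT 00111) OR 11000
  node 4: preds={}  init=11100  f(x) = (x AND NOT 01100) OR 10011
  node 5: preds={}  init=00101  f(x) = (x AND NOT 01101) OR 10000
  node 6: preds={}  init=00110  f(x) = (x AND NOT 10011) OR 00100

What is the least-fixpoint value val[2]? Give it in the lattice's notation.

01011

Trace (13 dequeues):
  [1] u=0 | in 00000 | out 00000 | ==
  [2] u=1 | in 00000 | out 11001 | prev 00000 | push {0}
  [3] u=2 | in 00101 | out 01011 | prev 00000 | push {1}
  [4] u=3 | in 00101 | out 11000 | prev 00000 | push {}
  [5] u=4 | in 00000 | out 11111 | prev 11100 | push {}
  [6] u=5 | in 00000 | out 10101 | prev 00101 | push {2,3}
  [7] u=6 | in 00000 | out 00110 | ==
  [8] u=0 | in 11001 | out 11001 | prev 00000 | push {}
  [9] u=1 | in 01011 | out 11011 | prev 11001 | push {0}
  [10] u=2 | in 10101 | out 01011 | ==
  [11] u=3 | in 11101 | out 11000 | ==
  [12] u=0 | in 11011 | out 11011 | prev 11001 | push {3}
  [13] u=3 | in 11111 | out 11000 | ==

Converged values:
  [0] 11011
  [1] 11011
  [2] 01011
  [3] 11000
  [4] 11111
  [5] 10101
  [6] 00110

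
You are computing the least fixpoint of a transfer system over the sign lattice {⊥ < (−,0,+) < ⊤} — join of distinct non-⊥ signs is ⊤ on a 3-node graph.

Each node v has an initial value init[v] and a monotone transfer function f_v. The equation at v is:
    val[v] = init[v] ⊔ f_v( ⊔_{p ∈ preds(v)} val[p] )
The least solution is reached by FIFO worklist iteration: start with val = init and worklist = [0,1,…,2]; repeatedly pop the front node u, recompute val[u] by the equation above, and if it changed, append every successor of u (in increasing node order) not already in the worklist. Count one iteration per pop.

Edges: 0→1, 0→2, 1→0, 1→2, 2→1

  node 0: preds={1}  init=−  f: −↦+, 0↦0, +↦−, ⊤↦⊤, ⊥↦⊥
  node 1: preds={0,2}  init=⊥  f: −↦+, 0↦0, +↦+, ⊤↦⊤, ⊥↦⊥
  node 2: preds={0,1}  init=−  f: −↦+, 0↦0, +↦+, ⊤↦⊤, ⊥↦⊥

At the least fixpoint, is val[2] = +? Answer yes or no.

no

Worklist (8 pops):
  #1 pop 0: in=⊥ → − (no change)
  #2 pop 1: in=− → + (was ⊥); enqueue [0]
  #3 pop 2: in=⊤ → ⊤ (was −); enqueue [1]
  #4 pop 0: in=+ → − (no change)
  #5 pop 1: in=⊤ → ⊤ (was +); enqueue [0,2]
  #6 pop 0: in=⊤ → ⊤ (was −); enqueue [1]
  #7 pop 2: in=⊤ → ⊤ (no change)
  #8 pop 1: in=⊤ → ⊤ (no change)

Fixpoint:
  val[0] = ⊤
  val[1] = ⊤
  val[2] = ⊤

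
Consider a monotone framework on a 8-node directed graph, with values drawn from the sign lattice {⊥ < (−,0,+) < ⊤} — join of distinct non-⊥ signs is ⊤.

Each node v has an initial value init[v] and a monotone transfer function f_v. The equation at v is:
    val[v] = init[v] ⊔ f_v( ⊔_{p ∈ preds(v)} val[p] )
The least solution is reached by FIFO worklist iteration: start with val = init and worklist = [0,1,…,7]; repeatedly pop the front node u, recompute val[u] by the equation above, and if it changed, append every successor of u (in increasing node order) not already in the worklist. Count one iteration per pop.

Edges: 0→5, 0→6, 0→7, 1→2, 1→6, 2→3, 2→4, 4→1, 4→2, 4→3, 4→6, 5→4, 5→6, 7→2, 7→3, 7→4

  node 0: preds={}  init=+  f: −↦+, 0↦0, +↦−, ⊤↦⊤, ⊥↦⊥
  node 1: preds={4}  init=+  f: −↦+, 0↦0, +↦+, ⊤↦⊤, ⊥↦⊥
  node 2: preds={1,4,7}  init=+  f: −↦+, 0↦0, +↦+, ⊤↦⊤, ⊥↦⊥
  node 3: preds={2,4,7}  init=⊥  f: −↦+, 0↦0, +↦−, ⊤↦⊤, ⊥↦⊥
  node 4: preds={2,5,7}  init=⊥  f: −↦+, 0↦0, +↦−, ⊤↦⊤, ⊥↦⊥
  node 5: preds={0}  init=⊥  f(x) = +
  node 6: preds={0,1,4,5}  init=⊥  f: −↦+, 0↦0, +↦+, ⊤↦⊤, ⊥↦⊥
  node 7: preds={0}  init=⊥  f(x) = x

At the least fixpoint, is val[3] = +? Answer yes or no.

no

Trace (16 dequeues):
  [1] u=0 | in ⊥ | out + | ==
  [2] u=1 | in ⊥ | out + | ==
  [3] u=2 | in + | out + | ==
  [4] u=3 | in + | out − | prev ⊥ | push {}
  [5] u=4 | in + | out − | prev ⊥ | push {1,2,3}
  [6] u=5 | in + | out + | prev ⊥ | push {4}
  [7] u=6 | in ⊤ | out ⊤ | prev ⊥ | push {}
  [8] u=7 | in + | out + | prev ⊥ | push {}
  [9] u=1 | in − | out + | ==
  [10] u=2 | in ⊤ | out ⊤ | prev + | push {}
  [11] u=3 | in ⊤ | out ⊤ | prev − | push {}
  [12] u=4 | in ⊤ | out ⊤ | prev − | push {1,2,3,6}
  [13] u=1 | in ⊤ | out ⊤ | prev + | push {}
  [14] u=2 | in ⊤ | out ⊤ | ==
  [15] u=3 | in ⊤ | out ⊤ | ==
  [16] u=6 | in ⊤ | out ⊤ | ==

Converged values:
  [0] +
  [1] ⊤
  [2] ⊤
  [3] ⊤
  [4] ⊤
  [5] +
  [6] ⊤
  [7] +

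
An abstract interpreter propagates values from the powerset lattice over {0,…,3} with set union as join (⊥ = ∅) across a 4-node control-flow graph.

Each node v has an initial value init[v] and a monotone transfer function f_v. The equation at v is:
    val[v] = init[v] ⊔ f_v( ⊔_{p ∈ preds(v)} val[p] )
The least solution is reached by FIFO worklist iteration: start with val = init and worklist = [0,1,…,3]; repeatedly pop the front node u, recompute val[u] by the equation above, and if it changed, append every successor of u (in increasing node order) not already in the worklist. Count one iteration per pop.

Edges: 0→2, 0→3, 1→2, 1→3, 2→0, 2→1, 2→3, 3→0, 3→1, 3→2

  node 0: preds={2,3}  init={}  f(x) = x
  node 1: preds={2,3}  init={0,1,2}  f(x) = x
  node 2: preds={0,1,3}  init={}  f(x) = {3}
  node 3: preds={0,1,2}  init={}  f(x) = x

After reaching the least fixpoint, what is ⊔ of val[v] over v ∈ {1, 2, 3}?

{0,1,2,3}

Iteration log — 8 steps:
  step 1. node 0  ⊔preds={}  new={}  stable
  step 2. node 1  ⊔preds={}  new={0,1,2}  stable
  step 3. node 2  ⊔preds={0,1,2}  new={3}  old={}  +wl: 0,1
  step 4. node 3  ⊔preds={0,1,2,3}  new={0,1,2,3}  old={}  +wl: 2
  step 5. node 0  ⊔preds={0,1,2,3}  new={0,1,2,3}  old={}  +wl: 3
  step 6. node 1  ⊔preds={0,1,2,3}  new={0,1,2,3}  old={0,1,2}  +wl: 
  step 7. node 2  ⊔preds={0,1,2,3}  new={3}  stable
  step 8. node 3  ⊔preds={0,1,2,3}  new={0,1,2,3}  stable

Least fixpoint reached:
  node 0: {0,1,2,3}
  node 1: {0,1,2,3}
  node 2: {3}
  node 3: {0,1,2,3}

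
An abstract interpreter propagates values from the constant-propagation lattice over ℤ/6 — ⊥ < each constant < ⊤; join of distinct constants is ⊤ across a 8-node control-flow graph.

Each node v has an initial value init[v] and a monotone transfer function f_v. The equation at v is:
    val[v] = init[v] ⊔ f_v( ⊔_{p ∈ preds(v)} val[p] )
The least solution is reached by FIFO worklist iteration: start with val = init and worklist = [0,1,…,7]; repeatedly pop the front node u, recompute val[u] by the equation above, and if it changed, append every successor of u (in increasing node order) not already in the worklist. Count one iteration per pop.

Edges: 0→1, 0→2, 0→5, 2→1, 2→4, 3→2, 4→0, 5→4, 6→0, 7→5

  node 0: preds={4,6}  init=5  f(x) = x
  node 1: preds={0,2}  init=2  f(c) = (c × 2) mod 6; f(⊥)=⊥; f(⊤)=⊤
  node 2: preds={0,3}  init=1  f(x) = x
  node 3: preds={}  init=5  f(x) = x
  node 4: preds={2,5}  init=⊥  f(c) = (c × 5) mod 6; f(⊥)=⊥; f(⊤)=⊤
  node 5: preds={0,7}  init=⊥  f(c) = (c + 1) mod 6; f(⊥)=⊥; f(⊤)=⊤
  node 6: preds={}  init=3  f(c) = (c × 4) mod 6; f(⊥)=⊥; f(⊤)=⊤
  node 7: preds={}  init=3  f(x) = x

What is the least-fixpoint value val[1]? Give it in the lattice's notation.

Iteration log — 11 steps:
  step 1. node 0  ⊔preds=3  new=⊤  old=5  +wl: 
  step 2. node 1  ⊔preds=⊤  new=⊤  old=2  +wl: 
  step 3. node 2  ⊔preds=⊤  new=⊤  old=1  +wl: 1
  step 4. node 3  ⊔preds=⊥  new=5  stable
  step 5. node 4  ⊔preds=⊤  new=⊤  old=⊥  +wl: 0
  step 6. node 5  ⊔preds=⊤  new=⊤  old=⊥  +wl: 4
  step 7. node 6  ⊔preds=⊥  new=3  stable
  step 8. node 7  ⊔preds=⊥  new=3  stable
  step 9. node 1  ⊔preds=⊤  new=⊤  stable
  step 10. node 0  ⊔preds=⊤  new=⊤  stable
  step 11. node 4  ⊔preds=⊤  new=⊤  stable

Least fixpoint reached:
  node 0: ⊤
  node 1: ⊤
  node 2: ⊤
  node 3: 5
  node 4: ⊤
  node 5: ⊤
  node 6: 3
  node 7: 3

⊤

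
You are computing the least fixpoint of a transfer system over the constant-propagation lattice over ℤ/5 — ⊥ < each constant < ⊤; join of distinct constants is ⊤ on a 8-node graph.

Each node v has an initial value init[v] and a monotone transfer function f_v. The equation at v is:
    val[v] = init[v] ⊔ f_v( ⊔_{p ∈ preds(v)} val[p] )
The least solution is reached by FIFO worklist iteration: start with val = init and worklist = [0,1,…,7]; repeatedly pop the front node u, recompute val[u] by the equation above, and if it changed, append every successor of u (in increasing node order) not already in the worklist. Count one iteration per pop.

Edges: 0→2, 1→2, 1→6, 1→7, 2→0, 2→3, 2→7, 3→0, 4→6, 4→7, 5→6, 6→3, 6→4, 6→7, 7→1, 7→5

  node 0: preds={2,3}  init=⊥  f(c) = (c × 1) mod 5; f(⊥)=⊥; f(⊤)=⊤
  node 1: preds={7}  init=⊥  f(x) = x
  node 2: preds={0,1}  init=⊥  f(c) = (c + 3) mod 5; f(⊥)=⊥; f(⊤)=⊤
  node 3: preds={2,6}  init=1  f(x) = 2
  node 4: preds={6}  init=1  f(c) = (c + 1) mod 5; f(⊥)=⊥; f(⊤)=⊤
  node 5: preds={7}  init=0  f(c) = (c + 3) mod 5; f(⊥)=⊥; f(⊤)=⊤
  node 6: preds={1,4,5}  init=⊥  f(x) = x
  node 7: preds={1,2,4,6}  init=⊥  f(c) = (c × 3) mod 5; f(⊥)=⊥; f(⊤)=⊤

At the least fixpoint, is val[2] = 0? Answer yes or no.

no

Worklist (18 pops):
  #1 pop 0: in=1 → 1 (was ⊥); enqueue []
  #2 pop 1: in=⊥ → ⊥ (no change)
  #3 pop 2: in=1 → 4 (was ⊥); enqueue [0]
  #4 pop 3: in=4 → ⊤ (was 1); enqueue []
  #5 pop 4: in=⊥ → 1 (no change)
  #6 pop 5: in=⊥ → 0 (no change)
  #7 pop 6: in=⊤ → ⊤ (was ⊥); enqueue [3,4]
  #8 pop 7: in=⊤ → ⊤ (was ⊥); enqueue [1,5]
  #9 pop 0: in=⊤ → ⊤ (was 1); enqueue [2]
  #10 pop 3: in=⊤ → ⊤ (no change)
  #11 pop 4: in=⊤ → ⊤ (was 1); enqueue [6,7]
  #12 pop 1: in=⊤ → ⊤ (was ⊥); enqueue []
  #13 pop 5: in=⊤ → ⊤ (was 0); enqueue []
  #14 pop 2: in=⊤ → ⊤ (was 4); enqueue [0,3]
  #15 pop 6: in=⊤ → ⊤ (no change)
  #16 pop 7: in=⊤ → ⊤ (no change)
  #17 pop 0: in=⊤ → ⊤ (no change)
  #18 pop 3: in=⊤ → ⊤ (no change)

Fixpoint:
  val[0] = ⊤
  val[1] = ⊤
  val[2] = ⊤
  val[3] = ⊤
  val[4] = ⊤
  val[5] = ⊤
  val[6] = ⊤
  val[7] = ⊤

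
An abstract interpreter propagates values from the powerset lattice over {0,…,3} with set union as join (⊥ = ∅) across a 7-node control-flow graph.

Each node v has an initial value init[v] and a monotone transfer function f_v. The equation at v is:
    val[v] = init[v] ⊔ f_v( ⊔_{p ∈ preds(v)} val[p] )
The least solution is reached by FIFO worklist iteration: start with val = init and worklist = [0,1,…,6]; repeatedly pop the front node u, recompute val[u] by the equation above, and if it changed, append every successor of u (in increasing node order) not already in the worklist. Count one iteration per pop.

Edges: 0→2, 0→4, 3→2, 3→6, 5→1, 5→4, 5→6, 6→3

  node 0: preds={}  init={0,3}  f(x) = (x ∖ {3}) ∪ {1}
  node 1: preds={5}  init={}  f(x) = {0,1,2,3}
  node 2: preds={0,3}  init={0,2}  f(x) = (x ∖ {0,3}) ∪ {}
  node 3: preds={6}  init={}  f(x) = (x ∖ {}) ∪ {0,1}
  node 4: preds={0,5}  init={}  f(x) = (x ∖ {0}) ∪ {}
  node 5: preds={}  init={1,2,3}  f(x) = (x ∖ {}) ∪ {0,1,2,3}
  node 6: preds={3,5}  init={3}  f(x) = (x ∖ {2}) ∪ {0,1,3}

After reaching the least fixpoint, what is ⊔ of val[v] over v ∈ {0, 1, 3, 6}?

Trace (11 dequeues):
  [1] u=0 | in {} | out {0,1,3} | prev {0,3} | push {}
  [2] u=1 | in {1,2,3} | out {0,1,2,3} | prev {} | push {}
  [3] u=2 | in {0,1,3} | out {0,1,2} | prev {0,2} | push {}
  [4] u=3 | in {3} | out {0,1,3} | prev {} | push {2}
  [5] u=4 | in {0,1,2,3} | out {1,2,3} | prev {} | push {}
  [6] u=5 | in {} | out {0,1,2,3} | prev {1,2,3} | push {1,4}
  [7] u=6 | in {0,1,2,3} | out {0,1,3} | prev {3} | push {3}
  [8] u=2 | in {0,1,3} | out {0,1,2} | ==
  [9] u=1 | in {0,1,2,3} | out {0,1,2,3} | ==
  [10] u=4 | in {0,1,2,3} | out {1,2,3} | ==
  [11] u=3 | in {0,1,3} | out {0,1,3} | ==

Converged values:
  [0] {0,1,3}
  [1] {0,1,2,3}
  [2] {0,1,2}
  [3] {0,1,3}
  [4] {1,2,3}
  [5] {0,1,2,3}
  [6] {0,1,3}

{0,1,2,3}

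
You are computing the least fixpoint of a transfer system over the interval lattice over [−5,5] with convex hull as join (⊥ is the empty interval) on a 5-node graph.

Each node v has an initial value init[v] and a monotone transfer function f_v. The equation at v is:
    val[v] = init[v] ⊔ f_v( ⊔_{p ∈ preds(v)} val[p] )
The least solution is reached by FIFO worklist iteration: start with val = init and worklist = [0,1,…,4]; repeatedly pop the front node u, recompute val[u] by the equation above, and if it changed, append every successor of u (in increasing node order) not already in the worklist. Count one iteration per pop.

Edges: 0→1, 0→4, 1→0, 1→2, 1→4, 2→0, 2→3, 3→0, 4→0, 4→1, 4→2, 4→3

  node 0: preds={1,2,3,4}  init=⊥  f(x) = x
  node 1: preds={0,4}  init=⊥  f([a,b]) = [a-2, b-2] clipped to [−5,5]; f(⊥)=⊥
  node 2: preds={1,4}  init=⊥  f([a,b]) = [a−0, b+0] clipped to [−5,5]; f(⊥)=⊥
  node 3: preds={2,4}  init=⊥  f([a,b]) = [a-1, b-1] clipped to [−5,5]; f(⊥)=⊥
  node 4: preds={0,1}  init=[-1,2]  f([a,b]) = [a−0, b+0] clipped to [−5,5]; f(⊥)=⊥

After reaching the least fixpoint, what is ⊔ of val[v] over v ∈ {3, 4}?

[-5,2]

Trace (15 dequeues):
  [1] u=0 | in [-1,2] | out [-1,2] | prev ⊥ | push {}
  [2] u=1 | in [-1,2] | out [-3,0] | prev ⊥ | push {0}
  [3] u=2 | in [-3,2] | out [-3,2] | prev ⊥ | push {}
  [4] u=3 | in [-3,2] | out [-4,1] | prev ⊥ | push {}
  [5] u=4 | in [-3,2] | out [-3,2] | prev [-1,2] | push {1,2,3}
  [6] u=0 | in [-4,2] | out [-4,2] | prev [-1,2] | push {4}
  [7] u=1 | in [-4,2] | out [-5,0] | prev [-3,0] | push {0}
  [8] u=2 | in [-5,2] | out [-5,2] | prev [-3,2] | push {}
  [9] u=3 | in [-5,2] | out [-5,1] | prev [-4,1] | push {}
  [10] u=4 | in [-5,2] | out [-5,2] | prev [-3,2] | push {1,2,3}
  [11] u=0 | in [-5,2] | out [-5,2] | prev [-4,2] | push {4}
  [12] u=1 | in [-5,2] | out [-5,0] | ==
  [13] u=2 | in [-5,2] | out [-5,2] | ==
  [14] u=3 | in [-5,2] | out [-5,1] | ==
  [15] u=4 | in [-5,2] | out [-5,2] | ==

Converged values:
  [0] [-5,2]
  [1] [-5,0]
  [2] [-5,2]
  [3] [-5,1]
  [4] [-5,2]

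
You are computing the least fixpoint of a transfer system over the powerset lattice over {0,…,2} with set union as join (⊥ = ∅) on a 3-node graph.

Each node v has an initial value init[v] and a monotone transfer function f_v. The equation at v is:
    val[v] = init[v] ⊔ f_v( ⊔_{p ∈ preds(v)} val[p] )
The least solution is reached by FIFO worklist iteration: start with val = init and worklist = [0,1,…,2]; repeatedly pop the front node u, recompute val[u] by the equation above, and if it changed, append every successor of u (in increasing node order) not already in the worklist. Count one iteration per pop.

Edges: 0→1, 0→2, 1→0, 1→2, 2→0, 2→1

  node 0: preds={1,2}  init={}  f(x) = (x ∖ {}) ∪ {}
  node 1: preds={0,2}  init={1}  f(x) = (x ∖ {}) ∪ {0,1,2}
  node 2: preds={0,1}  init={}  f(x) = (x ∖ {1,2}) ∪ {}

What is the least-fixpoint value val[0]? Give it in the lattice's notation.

Worklist (6 pops):
  #1 pop 0: in={1} → {1} (was {}); enqueue []
  #2 pop 1: in={1} → {0,1,2} (was {1}); enqueue [0]
  #3 pop 2: in={0,1,2} → {0} (was {}); enqueue [1]
  #4 pop 0: in={0,1,2} → {0,1,2} (was {1}); enqueue [2]
  #5 pop 1: in={0,1,2} → {0,1,2} (no change)
  #6 pop 2: in={0,1,2} → {0} (no change)

Fixpoint:
  val[0] = {0,1,2}
  val[1] = {0,1,2}
  val[2] = {0}

{0,1,2}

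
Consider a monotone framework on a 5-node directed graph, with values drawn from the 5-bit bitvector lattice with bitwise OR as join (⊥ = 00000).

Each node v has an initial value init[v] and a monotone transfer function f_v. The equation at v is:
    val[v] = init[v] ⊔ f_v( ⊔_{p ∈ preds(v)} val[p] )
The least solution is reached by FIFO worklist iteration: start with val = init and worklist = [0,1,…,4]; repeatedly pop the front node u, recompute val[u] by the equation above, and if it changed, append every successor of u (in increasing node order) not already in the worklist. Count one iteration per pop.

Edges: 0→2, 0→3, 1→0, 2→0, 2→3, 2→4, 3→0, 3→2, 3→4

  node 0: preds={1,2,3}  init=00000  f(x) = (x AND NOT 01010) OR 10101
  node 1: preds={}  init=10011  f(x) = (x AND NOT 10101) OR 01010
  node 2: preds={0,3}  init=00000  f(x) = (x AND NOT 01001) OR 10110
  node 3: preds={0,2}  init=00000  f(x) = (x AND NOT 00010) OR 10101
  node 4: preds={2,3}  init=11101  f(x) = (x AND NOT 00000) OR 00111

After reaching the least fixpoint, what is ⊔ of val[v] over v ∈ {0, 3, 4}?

11111

Worklist (7 pops):
  #1 pop 0: in=10011 → 10101 (was 00000); enqueue []
  #2 pop 1: in=00000 → 11011 (was 10011); enqueue [0]
  #3 pop 2: in=10101 → 10110 (was 00000); enqueue []
  #4 pop 3: in=10111 → 10101 (was 00000); enqueue [2]
  #5 pop 4: in=10111 → 11111 (was 11101); enqueue []
  #6 pop 0: in=11111 → 10101 (no change)
  #7 pop 2: in=10101 → 10110 (no change)

Fixpoint:
  val[0] = 10101
  val[1] = 11011
  val[2] = 10110
  val[3] = 10101
  val[4] = 11111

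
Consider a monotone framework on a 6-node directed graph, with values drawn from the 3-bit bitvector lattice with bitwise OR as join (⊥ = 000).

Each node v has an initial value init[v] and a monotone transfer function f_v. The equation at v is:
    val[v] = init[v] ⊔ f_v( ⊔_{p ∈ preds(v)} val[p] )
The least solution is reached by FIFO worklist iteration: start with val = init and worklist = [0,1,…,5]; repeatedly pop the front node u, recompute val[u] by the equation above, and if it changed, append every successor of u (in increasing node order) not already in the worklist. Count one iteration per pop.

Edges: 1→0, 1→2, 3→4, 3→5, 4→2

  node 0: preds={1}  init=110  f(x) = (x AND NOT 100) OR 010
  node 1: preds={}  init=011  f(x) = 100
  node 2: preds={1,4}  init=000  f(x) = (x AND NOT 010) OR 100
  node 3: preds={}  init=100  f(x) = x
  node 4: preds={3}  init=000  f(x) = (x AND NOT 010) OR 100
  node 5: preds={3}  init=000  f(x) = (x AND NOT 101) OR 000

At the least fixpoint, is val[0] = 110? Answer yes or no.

no

Iteration log — 8 steps:
  step 1. node 0  ⊔preds=011  new=111  old=110  +wl: 
  step 2. node 1  ⊔preds=000  new=111  old=011  +wl: 0
  step 3. node 2  ⊔preds=111  new=101  old=000  +wl: 
  step 4. node 3  ⊔preds=000  new=100  stable
  step 5. node 4  ⊔preds=100  new=100  old=000  +wl: 2
  step 6. node 5  ⊔preds=100  new=000  stable
  step 7. node 0  ⊔preds=111  new=111  stable
  step 8. node 2  ⊔preds=111  new=101  stable

Least fixpoint reached:
  node 0: 111
  node 1: 111
  node 2: 101
  node 3: 100
  node 4: 100
  node 5: 000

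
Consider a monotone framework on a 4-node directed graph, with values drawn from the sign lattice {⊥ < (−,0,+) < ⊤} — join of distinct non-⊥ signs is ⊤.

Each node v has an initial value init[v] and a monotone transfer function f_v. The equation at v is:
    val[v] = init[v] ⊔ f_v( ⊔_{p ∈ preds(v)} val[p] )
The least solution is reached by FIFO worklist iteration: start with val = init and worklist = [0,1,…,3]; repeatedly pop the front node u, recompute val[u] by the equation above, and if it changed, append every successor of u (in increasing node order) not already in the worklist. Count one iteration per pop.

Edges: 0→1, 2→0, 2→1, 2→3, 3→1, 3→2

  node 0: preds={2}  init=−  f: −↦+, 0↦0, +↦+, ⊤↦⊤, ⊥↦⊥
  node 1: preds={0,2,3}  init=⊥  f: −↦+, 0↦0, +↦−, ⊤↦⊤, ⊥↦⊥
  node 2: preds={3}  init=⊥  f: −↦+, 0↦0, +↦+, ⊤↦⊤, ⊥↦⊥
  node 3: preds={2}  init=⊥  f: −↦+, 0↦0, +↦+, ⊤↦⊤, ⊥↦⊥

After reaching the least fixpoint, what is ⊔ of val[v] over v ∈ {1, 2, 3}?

Worklist (4 pops):
  #1 pop 0: in=⊥ → − (no change)
  #2 pop 1: in=− → + (was ⊥); enqueue []
  #3 pop 2: in=⊥ → ⊥ (no change)
  #4 pop 3: in=⊥ → ⊥ (no change)

Fixpoint:
  val[0] = −
  val[1] = +
  val[2] = ⊥
  val[3] = ⊥

+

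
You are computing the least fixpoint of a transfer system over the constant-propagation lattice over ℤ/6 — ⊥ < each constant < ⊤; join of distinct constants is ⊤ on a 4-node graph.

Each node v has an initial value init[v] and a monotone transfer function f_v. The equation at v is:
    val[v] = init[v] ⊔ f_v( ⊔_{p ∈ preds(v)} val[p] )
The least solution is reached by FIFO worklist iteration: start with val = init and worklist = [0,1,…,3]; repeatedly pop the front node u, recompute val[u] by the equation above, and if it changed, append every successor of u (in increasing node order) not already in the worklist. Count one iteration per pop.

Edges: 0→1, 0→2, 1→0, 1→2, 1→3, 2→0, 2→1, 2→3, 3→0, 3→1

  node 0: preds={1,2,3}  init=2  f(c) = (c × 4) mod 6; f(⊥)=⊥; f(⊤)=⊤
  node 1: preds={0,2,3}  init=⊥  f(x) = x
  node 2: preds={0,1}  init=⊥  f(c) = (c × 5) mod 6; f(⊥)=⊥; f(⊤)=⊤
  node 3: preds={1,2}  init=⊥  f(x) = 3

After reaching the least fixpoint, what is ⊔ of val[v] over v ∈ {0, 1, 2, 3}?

Iteration log — 10 steps:
  step 1. node 0  ⊔preds=⊥  new=2  stable
  step 2. node 1  ⊔preds=2  new=2  old=⊥  +wl: 0
  step 3. node 2  ⊔preds=2  new=4  old=⊥  +wl: 1
  step 4. node 3  ⊔preds=⊤  new=3  old=⊥  +wl: 
  step 5. node 0  ⊔preds=⊤  new=⊤  old=2  +wl: 2
  step 6. node 1  ⊔preds=⊤  new=⊤  old=2  +wl: 0,3
  step 7. node 2  ⊔preds=⊤  new=⊤  old=4  +wl: 1
  step 8. node 0  ⊔preds=⊤  new=⊤  stable
  step 9. node 3  ⊔preds=⊤  new=3  stable
  step 10. node 1  ⊔preds=⊤  new=⊤  stable

Least fixpoint reached:
  node 0: ⊤
  node 1: ⊤
  node 2: ⊤
  node 3: 3

⊤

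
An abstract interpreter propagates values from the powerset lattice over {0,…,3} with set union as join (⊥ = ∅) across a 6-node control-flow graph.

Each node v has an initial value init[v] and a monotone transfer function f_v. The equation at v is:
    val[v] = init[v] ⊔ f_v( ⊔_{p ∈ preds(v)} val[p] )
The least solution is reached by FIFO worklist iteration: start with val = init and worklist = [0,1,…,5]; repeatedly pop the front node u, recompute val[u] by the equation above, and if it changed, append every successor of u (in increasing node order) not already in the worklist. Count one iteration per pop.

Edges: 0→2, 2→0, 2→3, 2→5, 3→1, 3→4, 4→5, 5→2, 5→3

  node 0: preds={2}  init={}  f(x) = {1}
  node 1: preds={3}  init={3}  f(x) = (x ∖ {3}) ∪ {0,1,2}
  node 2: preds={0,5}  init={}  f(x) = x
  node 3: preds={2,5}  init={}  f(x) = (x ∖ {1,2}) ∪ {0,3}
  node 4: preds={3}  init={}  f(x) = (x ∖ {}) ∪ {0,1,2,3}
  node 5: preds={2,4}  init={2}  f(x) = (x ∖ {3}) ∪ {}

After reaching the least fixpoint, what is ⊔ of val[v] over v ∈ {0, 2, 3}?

Iteration log — 12 steps:
  step 1. node 0  ⊔preds={}  new={1}  old={}  +wl: 
  step 2. node 1  ⊔preds={}  new={0,1,2,3}  old={3}  +wl: 
  step 3. node 2  ⊔preds={1,2}  new={1,2}  old={}  +wl: 0
  step 4. node 3  ⊔preds={1,2}  new={0,3}  old={}  +wl: 1
  step 5. node 4  ⊔preds={0,3}  new={0,1,2,3}  old={}  +wl: 
  step 6. node 5  ⊔preds={0,1,2,3}  new={0,1,2}  old={2}  +wl: 2,3
  step 7. node 0  ⊔preds={1,2}  new={1}  stable
  step 8. node 1  ⊔preds={0,3}  new={0,1,2,3}  stable
  step 9. node 2  ⊔preds={0,1,2}  new={0,1,2}  old={1,2}  +wl: 0,5
  step 10. node 3  ⊔preds={0,1,2}  new={0,3}  stable
  step 11. node 0  ⊔preds={0,1,2}  new={1}  stable
  step 12. node 5  ⊔preds={0,1,2,3}  new={0,1,2}  stable

Least fixpoint reached:
  node 0: {1}
  node 1: {0,1,2,3}
  node 2: {0,1,2}
  node 3: {0,3}
  node 4: {0,1,2,3}
  node 5: {0,1,2}

{0,1,2,3}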